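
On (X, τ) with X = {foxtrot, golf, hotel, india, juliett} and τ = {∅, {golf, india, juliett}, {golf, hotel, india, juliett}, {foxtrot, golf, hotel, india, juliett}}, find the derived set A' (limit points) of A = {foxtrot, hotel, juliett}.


A' = {foxtrot, golf, hotel, india}

For each x ∈ X, list the open sets U ∈ τ with x ∈ U, then check whether U ∩ (A ∖ {x}) ≠ ∅ for every such U.
  x = foxtrot: opens ∋ x are {foxtrot, golf, hotel, india, juliett}; each meets A ∖ {foxtrot}, so x IS a limit point.
  x = golf: opens ∋ x are {golf, india, juliett}, {golf, hotel, india, juliett}, {foxtrot, golf, hotel, india, juliett}; each meets A ∖ {golf}, so x IS a limit point.
  x = hotel: opens ∋ x are {golf, hotel, india, juliett}, {foxtrot, golf, hotel, india, juliett}; each meets A ∖ {hotel}, so x IS a limit point.
  x = india: opens ∋ x are {golf, india, juliett}, {golf, hotel, india, juliett}, {foxtrot, golf, hotel, india, juliett}; each meets A ∖ {india}, so x IS a limit point.
  x = juliett: open {golf, india, juliett} ∋ x has {golf, india, juliett} ∩ (A ∖ {juliett}) = ∅, so x is NOT a limit point.
Collecting: A' = {foxtrot, golf, hotel, india}.


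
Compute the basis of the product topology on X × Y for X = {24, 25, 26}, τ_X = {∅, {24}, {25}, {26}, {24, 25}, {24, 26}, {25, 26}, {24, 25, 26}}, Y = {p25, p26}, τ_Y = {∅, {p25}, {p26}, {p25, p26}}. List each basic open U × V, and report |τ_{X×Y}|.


Basis B = {∅ × ∅, {24} × {p25}, {24} × {p26}, {25} × {p25}, {25} × {p26}, {26} × {p25}, {26} × {p26}, {24} × {p25, p26}, {24, 25} × {p25}, {24, 26} × {p25}, {24, 25} × {p26}, {24, 26} × {p26}, {25} × {p25, p26}, {25, 26} × {p25}, {25, 26} × {p26}, {26} × {p25, p26}, {24, 25, 26} × {p25}, {24, 25, 26} × {p26}, {24, 25} × {p25, p26}, {24, 26} × {p25, p26}, {25, 26} × {p25, p26}, {24, 25, 26} × {p25, p26}}; |τ_{X×Y}| = 64.

Enumerate products U × V with U ∈ τ_X, V ∈ τ_Y (deduplicated):
  ∅ × ∅ = {} (∅)
  {24} × {p25} = {(24,p25)}
  {24} × {p26} = {(24,p26)}
  {25} × {p25} = {(25,p25)}
  {25} × {p26} = {(25,p26)}
  {26} × {p25} = {(26,p25)}
  {26} × {p26} = {(26,p26)}
  {24} × {p25, p26} = {(24,p25), (24,p26)}
  {24, 25} × {p25} = {(24,p25), (25,p25)}
  {24, 26} × {p25} = {(24,p25), (26,p25)}
  {24, 25} × {p26} = {(24,p26), (25,p26)}
  {24, 26} × {p26} = {(24,p26), (26,p26)}
  {25} × {p25, p26} = {(25,p25), (25,p26)}
  {25, 26} × {p25} = {(25,p25), (26,p25)}
  {25, 26} × {p26} = {(25,p26), (26,p26)}
  {26} × {p25, p26} = {(26,p25), (26,p26)}
  {24, 25, 26} × {p25} = {(24,p25), (25,p25), (26,p25)}
  {24, 25, 26} × {p26} = {(24,p26), (25,p26), (26,p26)}
  {24, 25} × {p25, p26} = {(24,p25), (24,p26), (25,p25), (25,p26)}
  {24, 26} × {p25, p26} = {(24,p25), (24,p26), (26,p25), (26,p26)}
  {25, 26} × {p25, p26} = {(25,p25), (25,p26), (26,p25), (26,p26)}
  {24, 25, 26} × {p25, p26} = {(24,p25), (24,p26), (25,p25), (25,p26), (26,p25), (26,p26)}
These 22 distinct sets form the basis B.
Close under arbitrary unions to get τ_{X×Y}; counting gives |τ_{X×Y}| = 64.


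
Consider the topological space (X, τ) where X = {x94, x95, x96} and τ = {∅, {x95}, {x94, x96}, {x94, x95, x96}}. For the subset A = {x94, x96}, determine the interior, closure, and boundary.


int(A) = {x94, x96}, cl(A) = {x94, x96}, ∂A = ∅.

Closed sets in (X, τ) are complements of opens:
  closed(X, τ) = {∅, {x95}, {x94, x96}, {x94, x95, x96}}.
int(A) = ⋃ {U ∈ τ : U ⊆ A}. Opens contained in A: ∅, {x94, x96}.
Taking the union of these: int(A) = {x94, x96}.
cl(A) = ⋂ {C closed : A ⊆ C}. Closed sets containing A: {x94, x96}, {x94, x95, x96}.
Intersecting these: cl(A) = {x94, x96}.
∂A = cl(A) ∖ int(A) = {x94, x96} ∖ {x94, x96} = ∅.


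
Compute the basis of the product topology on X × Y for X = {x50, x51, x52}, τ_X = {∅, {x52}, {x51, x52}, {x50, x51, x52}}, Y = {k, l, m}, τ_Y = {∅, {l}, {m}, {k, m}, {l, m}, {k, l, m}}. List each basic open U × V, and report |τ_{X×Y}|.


Basis B = {∅ × ∅, {x52} × {l}, {x52} × {m}, {x51, x52} × {l}, {x51, x52} × {m}, {x52} × {k, m}, {x52} × {l, m}, {x50, x51, x52} × {l}, {x50, x51, x52} × {m}, {x52} × {k, l, m}, {x51, x52} × {k, m}, {x51, x52} × {l, m}, {x50, x51, x52} × {k, m}, {x50, x51, x52} × {l, m}, {x51, x52} × {k, l, m}, {x50, x51, x52} × {k, l, m}}; |τ_{X×Y}| = 40.

Enumerate products U × V with U ∈ τ_X, V ∈ τ_Y (deduplicated):
  ∅ × ∅ = {} (∅)
  {x52} × {l} = {(x52,l)}
  {x52} × {m} = {(x52,m)}
  {x51, x52} × {l} = {(x51,l), (x52,l)}
  {x51, x52} × {m} = {(x51,m), (x52,m)}
  {x52} × {k, m} = {(x52,k), (x52,m)}
  {x52} × {l, m} = {(x52,l), (x52,m)}
  {x50, x51, x52} × {l} = {(x50,l), (x51,l), (x52,l)}
  {x50, x51, x52} × {m} = {(x50,m), (x51,m), (x52,m)}
  {x52} × {k, l, m} = {(x52,k), (x52,l), (x52,m)}
  {x51, x52} × {k, m} = {(x51,k), (x51,m), (x52,k), (x52,m)}
  {x51, x52} × {l, m} = {(x51,l), (x51,m), (x52,l), (x52,m)}
  {x50, x51, x52} × {k, m} = {(x50,k), (x50,m), (x51,k), (x51,m), (x52,k), (x52,m)}
  {x50, x51, x52} × {l, m} = {(x50,l), (x50,m), (x51,l), (x51,m), (x52,l), (x52,m)}
  {x51, x52} × {k, l, m} = {(x51,k), (x51,l), (x51,m), (x52,k), (x52,l), (x52,m)}
  {x50, x51, x52} × {k, l, m} = {(x50,k), (x50,l), (x50,m), (x51,k), (x51,l), (x51,m), (x52,k), (x52,l), (x52,m)}
These 16 distinct sets form the basis B.
Close under arbitrary unions to get τ_{X×Y}; counting gives |τ_{X×Y}| = 40.


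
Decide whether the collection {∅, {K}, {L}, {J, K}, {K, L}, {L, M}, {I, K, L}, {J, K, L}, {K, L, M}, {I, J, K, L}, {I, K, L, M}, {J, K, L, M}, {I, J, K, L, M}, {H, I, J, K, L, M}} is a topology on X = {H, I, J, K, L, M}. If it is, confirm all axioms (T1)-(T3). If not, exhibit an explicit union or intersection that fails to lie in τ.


τ IS a topology on X.

Axiom (T1): ∅ ∈ τ? Yes; X ∈ τ? Yes.
Axiom (T2/T3): check pairwise unions and intersections of members of τ.
All pairwise intersections and unions checked — each lies in τ. Therefore τ satisfies (T1), (T2), (T3): it IS a topology on X.


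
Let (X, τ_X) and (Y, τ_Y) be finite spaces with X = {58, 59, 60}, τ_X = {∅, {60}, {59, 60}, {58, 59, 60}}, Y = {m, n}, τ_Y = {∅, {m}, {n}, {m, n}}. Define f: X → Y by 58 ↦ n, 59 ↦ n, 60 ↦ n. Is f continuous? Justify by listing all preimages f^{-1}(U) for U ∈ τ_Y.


f IS continuous.

Compute f^{-1}(U) for each U ∈ τ_Y:
  U = ∅: f^{-1}(U) = ∅ ∈ τ_X ✓.
  U = {m}: f^{-1}(U) = ∅ ∈ τ_X ✓.
  U = {n}: f^{-1}(U) = {58, 59, 60} ∈ τ_X ✓.
  U = {m, n}: f^{-1}(U) = {58, 59, 60} ∈ τ_X ✓.
Every preimage lies in τ_X, so f IS continuous.


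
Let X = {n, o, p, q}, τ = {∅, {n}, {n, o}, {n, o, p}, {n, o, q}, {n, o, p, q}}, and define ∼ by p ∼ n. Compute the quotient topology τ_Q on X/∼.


X/∼ = {[n=p], [o], [q]}; |τ_Q| = 3.

Equivalence classes: [n=p], [o], [q].
Quotient map π: X → X/∼ sends n ↦ [n=p], o ↦ [o], p ↦ [n=p], q ↦ [q].
For each subset V ⊆ X/∼, compute π^{-1}(V) ⊆ X and check whether π^{-1}(V) ∈ τ. V is open in τ_Q iff π^{-1}(V) ∈ τ.
  V = {}: π^{-1}(V) = ∅ ∈ τ ✓.
  V = {[n=p]}: π^{-1}(V) = {n, p} ∉ τ ✗.
  V = {[o]}: π^{-1}(V) = {o} ∉ τ ✗.
  V = {[n=p], [o]}: π^{-1}(V) = {n, o, p} ∈ τ ✓.
  V = {[q]}: π^{-1}(V) = {q} ∉ τ ✗.
  V = {[n=p], [q]}: π^{-1}(V) = {n, p, q} ∉ τ ✗.
  V = {[o], [q]}: π^{-1}(V) = {o, q} ∉ τ ✗.
  V = {[n=p], [o], [q]}: π^{-1}(V) = {n, o, p, q} ∈ τ ✓.
Open sets in the quotient: τ_Q = {{}, {[n=p], [o]}, {[n=p], [o], [q]}} (3 elements).


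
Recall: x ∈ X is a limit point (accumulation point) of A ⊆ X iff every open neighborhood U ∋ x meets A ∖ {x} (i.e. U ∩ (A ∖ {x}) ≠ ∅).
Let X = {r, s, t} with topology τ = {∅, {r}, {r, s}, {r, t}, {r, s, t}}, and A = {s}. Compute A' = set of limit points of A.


A' = ∅

For each x ∈ X, list the open sets U ∈ τ with x ∈ U, then check whether U ∩ (A ∖ {x}) ≠ ∅ for every such U.
  x = r: open {r} ∋ x has {r} ∩ (A ∖ {r}) = ∅, so x is NOT a limit point.
  x = s: open {r, s} ∋ x has {r, s} ∩ (A ∖ {s}) = ∅, so x is NOT a limit point.
  x = t: open {r, t} ∋ x has {r, t} ∩ (A ∖ {t}) = ∅, so x is NOT a limit point.
Collecting: A' = ∅.


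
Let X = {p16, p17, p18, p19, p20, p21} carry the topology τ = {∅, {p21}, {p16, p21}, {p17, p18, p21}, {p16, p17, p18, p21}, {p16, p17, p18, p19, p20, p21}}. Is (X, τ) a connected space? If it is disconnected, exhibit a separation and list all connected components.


(X, τ) is connected.

Find clopen sets (U ∈ τ with X ∖ U ∈ τ):
  U = ∅, X ∖ U = {p16, p17, p18, p19, p20, p21} — both open, so U is clopen.
  U = {p16, p17, p18, p19, p20, p21}, X ∖ U = ∅ — both open, so U is clopen.
Only trivial clopens (∅ and X) exist, so (X, τ) is connected.
Compute connected components by grouping points that agree on all clopens:
  component: {p16, p17, p18, p19, p20, p21}


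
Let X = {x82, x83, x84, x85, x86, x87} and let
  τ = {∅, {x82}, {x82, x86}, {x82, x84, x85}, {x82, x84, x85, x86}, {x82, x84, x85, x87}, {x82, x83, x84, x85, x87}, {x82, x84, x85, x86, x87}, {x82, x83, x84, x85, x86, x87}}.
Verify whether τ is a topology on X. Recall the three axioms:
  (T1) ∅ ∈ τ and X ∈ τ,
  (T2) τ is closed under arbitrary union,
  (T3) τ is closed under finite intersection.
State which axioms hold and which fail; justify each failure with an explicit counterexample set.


τ IS a topology on X.

Axiom (T1): ∅ ∈ τ? Yes; X ∈ τ? Yes.
Axiom (T2/T3): check pairwise unions and intersections of members of τ.
All pairwise intersections and unions checked — each lies in τ. Therefore τ satisfies (T1), (T2), (T3): it IS a topology on X.


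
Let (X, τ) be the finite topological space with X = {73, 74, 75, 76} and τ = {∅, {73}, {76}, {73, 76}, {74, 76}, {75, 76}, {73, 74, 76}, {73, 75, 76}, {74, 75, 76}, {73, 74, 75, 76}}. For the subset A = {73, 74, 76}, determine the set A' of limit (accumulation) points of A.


A' = {74, 75}

For each x ∈ X, list the open sets U ∈ τ with x ∈ U, then check whether U ∩ (A ∖ {x}) ≠ ∅ for every such U.
  x = 73: open {73} ∋ x has {73} ∩ (A ∖ {73}) = ∅, so x is NOT a limit point.
  x = 74: opens ∋ x are {74, 76}, {73, 74, 76}, {74, 75, 76}, {73, 74, 75, 76}; each meets A ∖ {74}, so x IS a limit point.
  x = 75: opens ∋ x are {75, 76}, {73, 75, 76}, {74, 75, 76}, {73, 74, 75, 76}; each meets A ∖ {75}, so x IS a limit point.
  x = 76: open {76} ∋ x has {76} ∩ (A ∖ {76}) = ∅, so x is NOT a limit point.
Collecting: A' = {74, 75}.


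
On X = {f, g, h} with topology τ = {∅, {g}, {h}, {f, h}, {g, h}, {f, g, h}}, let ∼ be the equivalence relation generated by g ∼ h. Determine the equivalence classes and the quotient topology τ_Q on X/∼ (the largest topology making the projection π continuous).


X/∼ = {[f], [g=h]}; |τ_Q| = 3.

Equivalence classes: [f], [g=h].
Quotient map π: X → X/∼ sends f ↦ [f], g ↦ [g=h], h ↦ [g=h].
For each subset V ⊆ X/∼, compute π^{-1}(V) ⊆ X and check whether π^{-1}(V) ∈ τ. V is open in τ_Q iff π^{-1}(V) ∈ τ.
  V = {}: π^{-1}(V) = ∅ ∈ τ ✓.
  V = {[f]}: π^{-1}(V) = {f} ∉ τ ✗.
  V = {[g=h]}: π^{-1}(V) = {g, h} ∈ τ ✓.
  V = {[f], [g=h]}: π^{-1}(V) = {f, g, h} ∈ τ ✓.
Open sets in the quotient: τ_Q = {{}, {[g=h]}, {[f], [g=h]}} (3 elements).


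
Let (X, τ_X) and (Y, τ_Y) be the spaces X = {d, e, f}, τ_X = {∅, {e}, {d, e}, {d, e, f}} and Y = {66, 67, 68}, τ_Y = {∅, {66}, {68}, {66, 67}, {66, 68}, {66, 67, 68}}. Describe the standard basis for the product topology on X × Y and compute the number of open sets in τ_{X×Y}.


Basis B = {∅ × ∅, {e} × {66}, {e} × {68}, {d, e} × {66}, {d, e} × {68}, {e} × {66, 67}, {e} × {66, 68}, {d, e, f} × {66}, {d, e, f} × {68}, {e} × {66, 67, 68}, {d, e} × {66, 67}, {d, e} × {66, 68}, {d, e} × {66, 67, 68}, {d, e, f} × {66, 67}, {d, e, f} × {66, 68}, {d, e, f} × {66, 67, 68}}; |τ_{X×Y}| = 40.

Enumerate products U × V with U ∈ τ_X, V ∈ τ_Y (deduplicated):
  ∅ × ∅ = {} (∅)
  {e} × {66} = {(e,66)}
  {e} × {68} = {(e,68)}
  {d, e} × {66} = {(d,66), (e,66)}
  {d, e} × {68} = {(d,68), (e,68)}
  {e} × {66, 67} = {(e,66), (e,67)}
  {e} × {66, 68} = {(e,66), (e,68)}
  {d, e, f} × {66} = {(d,66), (e,66), (f,66)}
  {d, e, f} × {68} = {(d,68), (e,68), (f,68)}
  {e} × {66, 67, 68} = {(e,66), (e,67), (e,68)}
  {d, e} × {66, 67} = {(d,66), (d,67), (e,66), (e,67)}
  {d, e} × {66, 68} = {(d,66), (d,68), (e,66), (e,68)}
  {d, e} × {66, 67, 68} = {(d,66), (d,67), (d,68), (e,66), (e,67), (e,68)}
  {d, e, f} × {66, 67} = {(d,66), (d,67), (e,66), (e,67), (f,66), (f,67)}
  {d, e, f} × {66, 68} = {(d,66), (d,68), (e,66), (e,68), (f,66), (f,68)}
  {d, e, f} × {66, 67, 68} = {(d,66), (d,67), (d,68), (e,66), (e,67), (e,68), (f,66), (f,67), (f,68)}
These 16 distinct sets form the basis B.
Close under arbitrary unions to get τ_{X×Y}; counting gives |τ_{X×Y}| = 40.


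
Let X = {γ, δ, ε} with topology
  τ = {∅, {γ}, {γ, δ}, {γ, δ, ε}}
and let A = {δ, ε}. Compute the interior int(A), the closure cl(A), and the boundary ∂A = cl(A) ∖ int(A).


int(A) = ∅, cl(A) = {δ, ε}, ∂A = {δ, ε}.

Closed sets in (X, τ) are complements of opens:
  closed(X, τ) = {∅, {ε}, {δ, ε}, {γ, δ, ε}}.
int(A) = ⋃ {U ∈ τ : U ⊆ A}. Opens contained in A: ∅.
Taking the union of these: int(A) = ∅.
cl(A) = ⋂ {C closed : A ⊆ C}. Closed sets containing A: {δ, ε}, {γ, δ, ε}.
Intersecting these: cl(A) = {δ, ε}.
∂A = cl(A) ∖ int(A) = {δ, ε} ∖ ∅ = {δ, ε}.


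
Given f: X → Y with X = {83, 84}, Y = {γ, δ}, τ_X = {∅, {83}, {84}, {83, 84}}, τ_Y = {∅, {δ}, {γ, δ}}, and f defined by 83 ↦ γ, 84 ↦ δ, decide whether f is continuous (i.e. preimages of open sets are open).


f IS continuous.

Compute f^{-1}(U) for each U ∈ τ_Y:
  U = ∅: f^{-1}(U) = ∅ ∈ τ_X ✓.
  U = {δ}: f^{-1}(U) = {84} ∈ τ_X ✓.
  U = {γ, δ}: f^{-1}(U) = {83, 84} ∈ τ_X ✓.
Every preimage lies in τ_X, so f IS continuous.


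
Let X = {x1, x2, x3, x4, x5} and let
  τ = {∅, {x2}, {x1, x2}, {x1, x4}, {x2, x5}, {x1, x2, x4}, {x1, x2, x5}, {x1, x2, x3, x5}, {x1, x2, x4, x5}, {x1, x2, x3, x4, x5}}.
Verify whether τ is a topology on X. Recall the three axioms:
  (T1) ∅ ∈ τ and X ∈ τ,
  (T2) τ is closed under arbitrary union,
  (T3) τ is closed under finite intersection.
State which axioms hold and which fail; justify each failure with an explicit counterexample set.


τ is NOT a topology on X.

Axiom (T1): ∅ ∈ τ? Yes; X ∈ τ? Yes.
Axiom (T2/T3): check pairwise unions and intersections of members of τ.
Counterexample for (T3): {x1, x2} ∩ {x1, x4} = {x1} ∉ τ. Therefore τ is NOT a topology.


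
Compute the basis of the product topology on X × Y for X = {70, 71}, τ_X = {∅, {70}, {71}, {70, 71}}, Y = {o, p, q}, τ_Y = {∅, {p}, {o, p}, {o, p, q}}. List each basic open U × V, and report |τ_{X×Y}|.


Basis B = {∅ × ∅, {70} × {p}, {71} × {p}, {70} × {o, p}, {70, 71} × {p}, {71} × {o, p}, {70} × {o, p, q}, {71} × {o, p, q}, {70, 71} × {o, p}, {70, 71} × {o, p, q}}; |τ_{X×Y}| = 16.

Enumerate products U × V with U ∈ τ_X, V ∈ τ_Y (deduplicated):
  ∅ × ∅ = {} (∅)
  {70} × {p} = {(70,p)}
  {71} × {p} = {(71,p)}
  {70} × {o, p} = {(70,o), (70,p)}
  {70, 71} × {p} = {(70,p), (71,p)}
  {71} × {o, p} = {(71,o), (71,p)}
  {70} × {o, p, q} = {(70,o), (70,p), (70,q)}
  {71} × {o, p, q} = {(71,o), (71,p), (71,q)}
  {70, 71} × {o, p} = {(70,o), (70,p), (71,o), (71,p)}
  {70, 71} × {o, p, q} = {(70,o), (70,p), (70,q), (71,o), (71,p), (71,q)}
These 10 distinct sets form the basis B.
Close under arbitrary unions to get τ_{X×Y}; counting gives |τ_{X×Y}| = 16.


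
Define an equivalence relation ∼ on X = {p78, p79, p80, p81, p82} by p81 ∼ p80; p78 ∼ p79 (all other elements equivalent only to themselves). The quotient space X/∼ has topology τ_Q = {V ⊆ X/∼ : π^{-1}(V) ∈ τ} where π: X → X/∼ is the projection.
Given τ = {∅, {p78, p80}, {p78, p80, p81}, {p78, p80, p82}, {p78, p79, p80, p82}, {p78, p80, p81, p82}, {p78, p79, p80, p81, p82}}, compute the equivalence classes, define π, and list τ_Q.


X/∼ = {[p78=p79], [p80=p81], [p82]}; |τ_Q| = 2.

Equivalence classes: [p78=p79], [p80=p81], [p82].
Quotient map π: X → X/∼ sends p78 ↦ [p78=p79], p79 ↦ [p78=p79], p80 ↦ [p80=p81], p81 ↦ [p80=p81], p82 ↦ [p82].
For each subset V ⊆ X/∼, compute π^{-1}(V) ⊆ X and check whether π^{-1}(V) ∈ τ. V is open in τ_Q iff π^{-1}(V) ∈ τ.
  V = {}: π^{-1}(V) = ∅ ∈ τ ✓.
  V = {[p78=p79]}: π^{-1}(V) = {p78, p79} ∉ τ ✗.
  V = {[p80=p81]}: π^{-1}(V) = {p80, p81} ∉ τ ✗.
  V = {[p78=p79], [p80=p81]}: π^{-1}(V) = {p78, p79, p80, p81} ∉ τ ✗.
  V = {[p82]}: π^{-1}(V) = {p82} ∉ τ ✗.
  V = {[p78=p79], [p82]}: π^{-1}(V) = {p78, p79, p82} ∉ τ ✗.
  V = {[p80=p81], [p82]}: π^{-1}(V) = {p80, p81, p82} ∉ τ ✗.
  V = {[p78=p79], [p80=p81], [p82]}: π^{-1}(V) = {p78, p79, p80, p81, p82} ∈ τ ✓.
Open sets in the quotient: τ_Q = {{}, {[p78=p79], [p80=p81], [p82]}} (2 elements).


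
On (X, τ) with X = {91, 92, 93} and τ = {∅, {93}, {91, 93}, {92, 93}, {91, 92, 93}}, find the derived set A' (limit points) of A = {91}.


A' = ∅

For each x ∈ X, list the open sets U ∈ τ with x ∈ U, then check whether U ∩ (A ∖ {x}) ≠ ∅ for every such U.
  x = 91: open {91, 93} ∋ x has {91, 93} ∩ (A ∖ {91}) = ∅, so x is NOT a limit point.
  x = 92: open {92, 93} ∋ x has {92, 93} ∩ (A ∖ {92}) = ∅, so x is NOT a limit point.
  x = 93: open {93} ∋ x has {93} ∩ (A ∖ {93}) = ∅, so x is NOT a limit point.
Collecting: A' = ∅.


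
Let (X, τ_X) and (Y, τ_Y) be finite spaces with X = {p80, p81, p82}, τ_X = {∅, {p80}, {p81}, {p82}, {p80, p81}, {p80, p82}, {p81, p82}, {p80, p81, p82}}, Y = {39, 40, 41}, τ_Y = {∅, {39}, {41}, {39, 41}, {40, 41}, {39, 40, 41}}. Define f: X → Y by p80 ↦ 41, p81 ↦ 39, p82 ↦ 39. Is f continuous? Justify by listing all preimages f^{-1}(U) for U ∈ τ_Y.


f IS continuous.

Compute f^{-1}(U) for each U ∈ τ_Y:
  U = ∅: f^{-1}(U) = ∅ ∈ τ_X ✓.
  U = {39}: f^{-1}(U) = {p81, p82} ∈ τ_X ✓.
  U = {41}: f^{-1}(U) = {p80} ∈ τ_X ✓.
  U = {39, 41}: f^{-1}(U) = {p80, p81, p82} ∈ τ_X ✓.
  U = {40, 41}: f^{-1}(U) = {p80} ∈ τ_X ✓.
  U = {39, 40, 41}: f^{-1}(U) = {p80, p81, p82} ∈ τ_X ✓.
Every preimage lies in τ_X, so f IS continuous.


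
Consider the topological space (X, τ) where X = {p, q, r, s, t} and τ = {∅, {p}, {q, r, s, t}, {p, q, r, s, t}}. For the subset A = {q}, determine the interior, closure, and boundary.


int(A) = ∅, cl(A) = {q, r, s, t}, ∂A = {q, r, s, t}.

Closed sets in (X, τ) are complements of opens:
  closed(X, τ) = {∅, {p}, {q, r, s, t}, {p, q, r, s, t}}.
int(A) = ⋃ {U ∈ τ : U ⊆ A}. Opens contained in A: ∅.
Taking the union of these: int(A) = ∅.
cl(A) = ⋂ {C closed : A ⊆ C}. Closed sets containing A: {q, r, s, t}, {p, q, r, s, t}.
Intersecting these: cl(A) = {q, r, s, t}.
∂A = cl(A) ∖ int(A) = {q, r, s, t} ∖ ∅ = {q, r, s, t}.


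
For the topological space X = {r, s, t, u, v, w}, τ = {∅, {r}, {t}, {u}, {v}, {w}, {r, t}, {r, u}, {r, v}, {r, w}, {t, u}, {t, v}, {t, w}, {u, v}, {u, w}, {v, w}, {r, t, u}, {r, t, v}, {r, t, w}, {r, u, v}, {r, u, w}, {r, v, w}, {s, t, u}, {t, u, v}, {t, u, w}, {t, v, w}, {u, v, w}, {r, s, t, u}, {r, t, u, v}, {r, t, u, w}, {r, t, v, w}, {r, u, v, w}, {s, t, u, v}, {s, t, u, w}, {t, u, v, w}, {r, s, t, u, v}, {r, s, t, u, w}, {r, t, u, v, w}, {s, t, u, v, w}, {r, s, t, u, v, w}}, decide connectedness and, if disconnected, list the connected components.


(X, τ) is disconnected; components = [{r}, {v}, {w}, {s, t, u}].

Find clopen sets (U ∈ τ with X ∖ U ∈ τ):
  U = ∅, X ∖ U = {r, s, t, u, v, w} — both open, so U is clopen.
  U = {r}, X ∖ U = {s, t, u, v, w} — both open, so U is clopen.
  U = {v}, X ∖ U = {r, s, t, u, w} — both open, so U is clopen.
  U = {w}, X ∖ U = {r, s, t, u, v} — both open, so U is clopen.
  U = {r, v}, X ∖ U = {s, t, u, w} — both open, so U is clopen.
  U = {r, w}, X ∖ U = {s, t, u, v} — both open, so U is clopen.
  U = {v, w}, X ∖ U = {r, s, t, u} — both open, so U is clopen.
  U = {r, v, w}, X ∖ U = {s, t, u} — both open, so U is clopen.
  U = {s, t, u}, X ∖ U = {r, v, w} — both open, so U is clopen.
  U = {r, s, t, u}, X ∖ U = {v, w} — both open, so U is clopen.
  U = {s, t, u, v}, X ∖ U = {r, w} — both open, so U is clopen.
  U = {s, t, u, w}, X ∖ U = {r, v} — both open, so U is clopen.
  U = {r, s, t, u, v}, X ∖ U = {w} — both open, so U is clopen.
  U = {r, s, t, u, w}, X ∖ U = {v} — both open, so U is clopen.
  U = {s, t, u, v, w}, X ∖ U = {r} — both open, so U is clopen.
  U = {r, s, t, u, v, w}, X ∖ U = ∅ — both open, so U is clopen.
Nontrivial clopen(s) exist: e.g. {r, s, t, u, v}. So (X, τ) is disconnected.
Compute connected components by grouping points that agree on all clopens:
  component: {r}
  component: {v}
  component: {w}
  component: {s, t, u}


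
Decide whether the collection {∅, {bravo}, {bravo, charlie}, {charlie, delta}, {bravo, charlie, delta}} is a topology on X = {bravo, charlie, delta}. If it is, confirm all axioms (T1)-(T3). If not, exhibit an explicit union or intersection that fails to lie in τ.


τ is NOT a topology on X.

Axiom (T1): ∅ ∈ τ? Yes; X ∈ τ? Yes.
Axiom (T2/T3): check pairwise unions and intersections of members of τ.
Counterexample for (T3): {bravo, charlie} ∩ {charlie, delta} = {charlie} ∉ τ. Therefore τ is NOT a topology.


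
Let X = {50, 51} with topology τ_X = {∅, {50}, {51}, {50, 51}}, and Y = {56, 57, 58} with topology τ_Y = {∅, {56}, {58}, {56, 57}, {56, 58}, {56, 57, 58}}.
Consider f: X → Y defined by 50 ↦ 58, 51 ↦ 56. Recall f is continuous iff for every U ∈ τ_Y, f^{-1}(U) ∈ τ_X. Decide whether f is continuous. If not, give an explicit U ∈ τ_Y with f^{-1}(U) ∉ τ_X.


f IS continuous.

Compute f^{-1}(U) for each U ∈ τ_Y:
  U = ∅: f^{-1}(U) = ∅ ∈ τ_X ✓.
  U = {56}: f^{-1}(U) = {51} ∈ τ_X ✓.
  U = {58}: f^{-1}(U) = {50} ∈ τ_X ✓.
  U = {56, 57}: f^{-1}(U) = {51} ∈ τ_X ✓.
  U = {56, 58}: f^{-1}(U) = {50, 51} ∈ τ_X ✓.
  U = {56, 57, 58}: f^{-1}(U) = {50, 51} ∈ τ_X ✓.
Every preimage lies in τ_X, so f IS continuous.


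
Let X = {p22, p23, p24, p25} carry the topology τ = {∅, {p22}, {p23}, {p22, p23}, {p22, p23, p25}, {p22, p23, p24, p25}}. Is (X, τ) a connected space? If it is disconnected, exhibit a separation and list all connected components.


(X, τ) is connected.

Find clopen sets (U ∈ τ with X ∖ U ∈ τ):
  U = ∅, X ∖ U = {p22, p23, p24, p25} — both open, so U is clopen.
  U = {p22, p23, p24, p25}, X ∖ U = ∅ — both open, so U is clopen.
Only trivial clopens (∅ and X) exist, so (X, τ) is connected.
Compute connected components by grouping points that agree on all clopens:
  component: {p22, p23, p24, p25}


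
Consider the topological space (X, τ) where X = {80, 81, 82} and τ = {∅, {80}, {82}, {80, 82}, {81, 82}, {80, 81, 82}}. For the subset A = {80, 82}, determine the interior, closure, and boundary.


int(A) = {80, 82}, cl(A) = {80, 81, 82}, ∂A = {81}.

Closed sets in (X, τ) are complements of opens:
  closed(X, τ) = {∅, {80}, {81}, {80, 81}, {81, 82}, {80, 81, 82}}.
int(A) = ⋃ {U ∈ τ : U ⊆ A}. Opens contained in A: ∅, {80}, {82}, {80, 82}.
Taking the union of these: int(A) = {80, 82}.
cl(A) = ⋂ {C closed : A ⊆ C}. Closed sets containing A: {80, 81, 82}.
Intersecting these: cl(A) = {80, 81, 82}.
∂A = cl(A) ∖ int(A) = {80, 81, 82} ∖ {80, 82} = {81}.


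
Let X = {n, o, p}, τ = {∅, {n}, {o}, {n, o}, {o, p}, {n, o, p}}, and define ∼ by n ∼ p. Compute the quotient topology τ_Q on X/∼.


X/∼ = {[n=p], [o]}; |τ_Q| = 3.

Equivalence classes: [n=p], [o].
Quotient map π: X → X/∼ sends n ↦ [n=p], o ↦ [o], p ↦ [n=p].
For each subset V ⊆ X/∼, compute π^{-1}(V) ⊆ X and check whether π^{-1}(V) ∈ τ. V is open in τ_Q iff π^{-1}(V) ∈ τ.
  V = {}: π^{-1}(V) = ∅ ∈ τ ✓.
  V = {[n=p]}: π^{-1}(V) = {n, p} ∉ τ ✗.
  V = {[o]}: π^{-1}(V) = {o} ∈ τ ✓.
  V = {[n=p], [o]}: π^{-1}(V) = {n, o, p} ∈ τ ✓.
Open sets in the quotient: τ_Q = {{}, {[o]}, {[n=p], [o]}} (3 elements).


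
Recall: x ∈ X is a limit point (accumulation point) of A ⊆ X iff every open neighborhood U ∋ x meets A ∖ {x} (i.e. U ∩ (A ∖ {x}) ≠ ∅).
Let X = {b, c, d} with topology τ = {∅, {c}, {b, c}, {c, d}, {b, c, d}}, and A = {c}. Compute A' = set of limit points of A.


A' = {b, d}

For each x ∈ X, list the open sets U ∈ τ with x ∈ U, then check whether U ∩ (A ∖ {x}) ≠ ∅ for every such U.
  x = b: opens ∋ x are {b, c}, {b, c, d}; each meets A ∖ {b}, so x IS a limit point.
  x = c: open {c} ∋ x has {c} ∩ (A ∖ {c}) = ∅, so x is NOT a limit point.
  x = d: opens ∋ x are {c, d}, {b, c, d}; each meets A ∖ {d}, so x IS a limit point.
Collecting: A' = {b, d}.


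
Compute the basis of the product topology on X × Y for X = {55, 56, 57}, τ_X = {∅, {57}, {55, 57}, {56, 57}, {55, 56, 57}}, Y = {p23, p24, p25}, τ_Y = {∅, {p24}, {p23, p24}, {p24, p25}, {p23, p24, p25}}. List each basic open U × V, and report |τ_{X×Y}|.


Basis B = {∅ × ∅, {57} × {p24}, {55, 57} × {p24}, {56, 57} × {p24}, {57} × {p23, p24}, {57} × {p24, p25}, {55, 56, 57} × {p24}, {57} × {p23, p24, p25}, {55, 57} × {p23, p24}, {55, 57} × {p24, p25}, {56, 57} × {p23, p24}, {56, 57} × {p24, p25}, {55, 57} × {p23, p24, p25}, {55, 56, 57} × {p23, p24}, {55, 56, 57} × {p24, p25}, {56, 57} × {p23, p24, p25}, {55, 56, 57} × {p23, p24, p25}}; |τ_{X×Y}| = 48.

Enumerate products U × V with U ∈ τ_X, V ∈ τ_Y (deduplicated):
  ∅ × ∅ = {} (∅)
  {57} × {p24} = {(57,p24)}
  {55, 57} × {p24} = {(55,p24), (57,p24)}
  {56, 57} × {p24} = {(56,p24), (57,p24)}
  {57} × {p23, p24} = {(57,p23), (57,p24)}
  {57} × {p24, p25} = {(57,p24), (57,p25)}
  {55, 56, 57} × {p24} = {(55,p24), (56,p24), (57,p24)}
  {57} × {p23, p24, p25} = {(57,p23), (57,p24), (57,p25)}
  {55, 57} × {p23, p24} = {(55,p23), (55,p24), (57,p23), (57,p24)}
  {55, 57} × {p24, p25} = {(55,p24), (55,p25), (57,p24), (57,p25)}
  {56, 57} × {p23, p24} = {(56,p23), (56,p24), (57,p23), (57,p24)}
  {56, 57} × {p24, p25} = {(56,p24), (56,p25), (57,p24), (57,p25)}
  {55, 57} × {p23, p24, p25} = {(55,p23), (55,p24), (55,p25), (57,p23), (57,p24), (57,p25)}
  {55, 56, 57} × {p23, p24} = {(55,p23), (55,p24), (56,p23), (56,p24), (57,p23), (57,p24)}
  {55, 56, 57} × {p24, p25} = {(55,p24), (55,p25), (56,p24), (56,p25), (57,p24), (57,p25)}
  {56, 57} × {p23, p24, p25} = {(56,p23), (56,p24), (56,p25), (57,p23), (57,p24), (57,p25)}
  {55, 56, 57} × {p23, p24, p25} = {(55,p23), (55,p24), (55,p25), (56,p23), (56,p24), (56,p25), (57,p23), (57,p24), (57,p25)}
These 17 distinct sets form the basis B.
Close under arbitrary unions to get τ_{X×Y}; counting gives |τ_{X×Y}| = 48.


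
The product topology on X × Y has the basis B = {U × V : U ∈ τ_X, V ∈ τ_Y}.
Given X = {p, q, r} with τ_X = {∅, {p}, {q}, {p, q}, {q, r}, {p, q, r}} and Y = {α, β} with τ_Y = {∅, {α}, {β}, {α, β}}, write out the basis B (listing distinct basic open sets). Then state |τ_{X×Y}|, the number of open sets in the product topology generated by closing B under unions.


Basis B = {∅ × ∅, {p} × {α}, {p} × {β}, {q} × {α}, {q} × {β}, {p} × {α, β}, {p, q} × {α}, {p, q} × {β}, {q} × {α, β}, {q, r} × {α}, {q, r} × {β}, {p, q, r} × {α}, {p, q, r} × {β}, {p, q} × {α, β}, {q, r} × {α, β}, {p, q, r} × {α, β}}; |τ_{X×Y}| = 36.

Enumerate products U × V with U ∈ τ_X, V ∈ τ_Y (deduplicated):
  ∅ × ∅ = {} (∅)
  {p} × {α} = {(p,α)}
  {p} × {β} = {(p,β)}
  {q} × {α} = {(q,α)}
  {q} × {β} = {(q,β)}
  {p} × {α, β} = {(p,α), (p,β)}
  {p, q} × {α} = {(p,α), (q,α)}
  {p, q} × {β} = {(p,β), (q,β)}
  {q} × {α, β} = {(q,α), (q,β)}
  {q, r} × {α} = {(q,α), (r,α)}
  {q, r} × {β} = {(q,β), (r,β)}
  {p, q, r} × {α} = {(p,α), (q,α), (r,α)}
  {p, q, r} × {β} = {(p,β), (q,β), (r,β)}
  {p, q} × {α, β} = {(p,α), (p,β), (q,α), (q,β)}
  {q, r} × {α, β} = {(q,α), (q,β), (r,α), (r,β)}
  {p, q, r} × {α, β} = {(p,α), (p,β), (q,α), (q,β), (r,α), (r,β)}
These 16 distinct sets form the basis B.
Close under arbitrary unions to get τ_{X×Y}; counting gives |τ_{X×Y}| = 36.


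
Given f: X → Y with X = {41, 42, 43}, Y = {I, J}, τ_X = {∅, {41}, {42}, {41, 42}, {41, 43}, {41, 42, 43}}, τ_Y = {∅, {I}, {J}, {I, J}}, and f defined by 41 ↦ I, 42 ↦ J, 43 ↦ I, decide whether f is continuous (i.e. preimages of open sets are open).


f IS continuous.

Compute f^{-1}(U) for each U ∈ τ_Y:
  U = ∅: f^{-1}(U) = ∅ ∈ τ_X ✓.
  U = {I}: f^{-1}(U) = {41, 43} ∈ τ_X ✓.
  U = {J}: f^{-1}(U) = {42} ∈ τ_X ✓.
  U = {I, J}: f^{-1}(U) = {41, 42, 43} ∈ τ_X ✓.
Every preimage lies in τ_X, so f IS continuous.


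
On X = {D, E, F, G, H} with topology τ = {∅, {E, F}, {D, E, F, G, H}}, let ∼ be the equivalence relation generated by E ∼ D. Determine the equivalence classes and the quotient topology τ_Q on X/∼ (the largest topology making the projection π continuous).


X/∼ = {[D=E], [F], [G], [H]}; |τ_Q| = 2.

Equivalence classes: [D=E], [F], [G], [H].
Quotient map π: X → X/∼ sends D ↦ [D=E], E ↦ [D=E], F ↦ [F], G ↦ [G], H ↦ [H].
For each subset V ⊆ X/∼, compute π^{-1}(V) ⊆ X and check whether π^{-1}(V) ∈ τ. V is open in τ_Q iff π^{-1}(V) ∈ τ.
  V = {}: π^{-1}(V) = ∅ ∈ τ ✓.
  V = {[D=E]}: π^{-1}(V) = {D, E} ∉ τ ✗.
  V = {[F]}: π^{-1}(V) = {F} ∉ τ ✗.
  V = {[D=E], [F]}: π^{-1}(V) = {D, E, F} ∉ τ ✗.
  V = {[G]}: π^{-1}(V) = {G} ∉ τ ✗.
  V = {[D=E], [G]}: π^{-1}(V) = {D, E, G} ∉ τ ✗.
  V = {[F], [G]}: π^{-1}(V) = {F, G} ∉ τ ✗.
  V = {[D=E], [F], [G]}: π^{-1}(V) = {D, E, F, G} ∉ τ ✗.
  V = {[H]}: π^{-1}(V) = {H} ∉ τ ✗.
  V = {[D=E], [H]}: π^{-1}(V) = {D, E, H} ∉ τ ✗.
  V = {[F], [H]}: π^{-1}(V) = {F, H} ∉ τ ✗.
  V = {[D=E], [F], [H]}: π^{-1}(V) = {D, E, F, H} ∉ τ ✗.
  V = {[G], [H]}: π^{-1}(V) = {G, H} ∉ τ ✗.
  V = {[D=E], [G], [H]}: π^{-1}(V) = {D, E, G, H} ∉ τ ✗.
  V = {[F], [G], [H]}: π^{-1}(V) = {F, G, H} ∉ τ ✗.
  V = {[D=E], [F], [G], [H]}: π^{-1}(V) = {D, E, F, G, H} ∈ τ ✓.
Open sets in the quotient: τ_Q = {{}, {[D=E], [F], [G], [H]}} (2 elements).


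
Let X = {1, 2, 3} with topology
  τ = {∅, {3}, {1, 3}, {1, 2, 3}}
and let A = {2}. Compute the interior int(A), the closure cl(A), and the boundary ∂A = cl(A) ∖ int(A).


int(A) = ∅, cl(A) = {2}, ∂A = {2}.

Closed sets in (X, τ) are complements of opens:
  closed(X, τ) = {∅, {2}, {1, 2}, {1, 2, 3}}.
int(A) = ⋃ {U ∈ τ : U ⊆ A}. Opens contained in A: ∅.
Taking the union of these: int(A) = ∅.
cl(A) = ⋂ {C closed : A ⊆ C}. Closed sets containing A: {2}, {1, 2}, {1, 2, 3}.
Intersecting these: cl(A) = {2}.
∂A = cl(A) ∖ int(A) = {2} ∖ ∅ = {2}.


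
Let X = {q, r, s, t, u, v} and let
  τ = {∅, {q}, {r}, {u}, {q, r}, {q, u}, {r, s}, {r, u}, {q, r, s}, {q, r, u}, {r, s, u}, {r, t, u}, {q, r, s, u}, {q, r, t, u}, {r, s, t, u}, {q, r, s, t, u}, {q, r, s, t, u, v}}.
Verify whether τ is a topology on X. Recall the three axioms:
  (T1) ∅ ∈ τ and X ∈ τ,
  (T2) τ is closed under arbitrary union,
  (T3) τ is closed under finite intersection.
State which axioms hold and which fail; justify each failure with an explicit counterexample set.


τ IS a topology on X.

Axiom (T1): ∅ ∈ τ? Yes; X ∈ τ? Yes.
Axiom (T2/T3): check pairwise unions and intersections of members of τ.
All pairwise intersections and unions checked — each lies in τ. Therefore τ satisfies (T1), (T2), (T3): it IS a topology on X.


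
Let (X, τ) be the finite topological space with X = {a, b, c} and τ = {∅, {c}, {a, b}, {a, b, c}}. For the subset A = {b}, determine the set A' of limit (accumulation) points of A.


A' = {a}

For each x ∈ X, list the open sets U ∈ τ with x ∈ U, then check whether U ∩ (A ∖ {x}) ≠ ∅ for every such U.
  x = a: opens ∋ x are {a, b}, {a, b, c}; each meets A ∖ {a}, so x IS a limit point.
  x = b: open {a, b} ∋ x has {a, b} ∩ (A ∖ {b}) = ∅, so x is NOT a limit point.
  x = c: open {c} ∋ x has {c} ∩ (A ∖ {c}) = ∅, so x is NOT a limit point.
Collecting: A' = {a}.


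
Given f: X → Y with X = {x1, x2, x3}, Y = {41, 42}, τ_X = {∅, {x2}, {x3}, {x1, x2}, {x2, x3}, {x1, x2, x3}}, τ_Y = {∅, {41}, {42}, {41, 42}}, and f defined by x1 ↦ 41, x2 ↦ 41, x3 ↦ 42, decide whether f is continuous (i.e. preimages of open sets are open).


f IS continuous.

Compute f^{-1}(U) for each U ∈ τ_Y:
  U = ∅: f^{-1}(U) = ∅ ∈ τ_X ✓.
  U = {41}: f^{-1}(U) = {x1, x2} ∈ τ_X ✓.
  U = {42}: f^{-1}(U) = {x3} ∈ τ_X ✓.
  U = {41, 42}: f^{-1}(U) = {x1, x2, x3} ∈ τ_X ✓.
Every preimage lies in τ_X, so f IS continuous.


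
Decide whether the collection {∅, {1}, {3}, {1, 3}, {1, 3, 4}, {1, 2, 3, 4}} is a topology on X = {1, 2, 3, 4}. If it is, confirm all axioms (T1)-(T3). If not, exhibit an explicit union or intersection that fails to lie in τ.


τ IS a topology on X.

Axiom (T1): ∅ ∈ τ? Yes; X ∈ τ? Yes.
Axiom (T2/T3): check pairwise unions and intersections of members of τ.
All pairwise intersections and unions checked — each lies in τ. Therefore τ satisfies (T1), (T2), (T3): it IS a topology on X.


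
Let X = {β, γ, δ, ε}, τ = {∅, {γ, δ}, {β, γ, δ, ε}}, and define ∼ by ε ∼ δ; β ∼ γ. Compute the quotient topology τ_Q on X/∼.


X/∼ = {[β=γ], [δ=ε]}; |τ_Q| = 2.

Equivalence classes: [β=γ], [δ=ε].
Quotient map π: X → X/∼ sends β ↦ [β=γ], γ ↦ [β=γ], δ ↦ [δ=ε], ε ↦ [δ=ε].
For each subset V ⊆ X/∼, compute π^{-1}(V) ⊆ X and check whether π^{-1}(V) ∈ τ. V is open in τ_Q iff π^{-1}(V) ∈ τ.
  V = {}: π^{-1}(V) = ∅ ∈ τ ✓.
  V = {[β=γ]}: π^{-1}(V) = {β, γ} ∉ τ ✗.
  V = {[δ=ε]}: π^{-1}(V) = {δ, ε} ∉ τ ✗.
  V = {[β=γ], [δ=ε]}: π^{-1}(V) = {β, γ, δ, ε} ∈ τ ✓.
Open sets in the quotient: τ_Q = {{}, {[β=γ], [δ=ε]}} (2 elements).


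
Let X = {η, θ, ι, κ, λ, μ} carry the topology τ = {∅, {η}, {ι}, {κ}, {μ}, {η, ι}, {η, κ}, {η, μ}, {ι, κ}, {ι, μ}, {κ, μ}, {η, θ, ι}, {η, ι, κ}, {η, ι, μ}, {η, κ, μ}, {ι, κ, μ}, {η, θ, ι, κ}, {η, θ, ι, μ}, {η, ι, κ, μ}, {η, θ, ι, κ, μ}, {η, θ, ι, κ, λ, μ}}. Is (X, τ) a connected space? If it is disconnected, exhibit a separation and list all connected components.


(X, τ) is connected.

Find clopen sets (U ∈ τ with X ∖ U ∈ τ):
  U = ∅, X ∖ U = {η, θ, ι, κ, λ, μ} — both open, so U is clopen.
  U = {η, θ, ι, κ, λ, μ}, X ∖ U = ∅ — both open, so U is clopen.
Only trivial clopens (∅ and X) exist, so (X, τ) is connected.
Compute connected components by grouping points that agree on all clopens:
  component: {η, θ, ι, κ, λ, μ}


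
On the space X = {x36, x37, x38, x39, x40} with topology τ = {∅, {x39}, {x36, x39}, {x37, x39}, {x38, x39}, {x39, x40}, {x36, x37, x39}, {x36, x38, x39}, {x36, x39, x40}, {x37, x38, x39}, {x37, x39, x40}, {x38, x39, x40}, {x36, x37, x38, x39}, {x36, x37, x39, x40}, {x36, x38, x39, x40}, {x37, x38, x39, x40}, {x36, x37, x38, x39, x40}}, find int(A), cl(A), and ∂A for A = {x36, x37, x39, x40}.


int(A) = {x36, x37, x39, x40}, cl(A) = {x36, x37, x38, x39, x40}, ∂A = {x38}.

Closed sets in (X, τ) are complements of opens:
  closed(X, τ) = {∅, {x36}, {x37}, {x38}, {x40}, {x36, x37}, {x36, x38}, {x36, x40}, {x37, x38}, {x37, x40}, {x38, x40}, {x36, x37, x38}, {x36, x37, x40}, {x36, x38, x40}, {x37, x38, x40}, {x36, x37, x38, x40}, {x36, x37, x38, x39, x40}}.
int(A) = ⋃ {U ∈ τ : U ⊆ A}. Opens contained in A: ∅, {x39}, {x36, x39}, {x37, x39}, {x39, x40}, {x36, x37, x39}, {x36, x39, x40}, {x37, x39, x40}, {x36, x37, x39, x40}.
Taking the union of these: int(A) = {x36, x37, x39, x40}.
cl(A) = ⋂ {C closed : A ⊆ C}. Closed sets containing A: {x36, x37, x38, x39, x40}.
Intersecting these: cl(A) = {x36, x37, x38, x39, x40}.
∂A = cl(A) ∖ int(A) = {x36, x37, x38, x39, x40} ∖ {x36, x37, x39, x40} = {x38}.


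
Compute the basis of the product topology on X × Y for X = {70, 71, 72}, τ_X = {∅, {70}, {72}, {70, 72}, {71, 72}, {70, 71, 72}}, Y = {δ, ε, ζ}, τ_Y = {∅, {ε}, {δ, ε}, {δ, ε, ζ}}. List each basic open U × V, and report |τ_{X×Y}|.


Basis B = {∅ × ∅, {70} × {ε}, {72} × {ε}, {70} × {δ, ε}, {70, 72} × {ε}, {71, 72} × {ε}, {72} × {δ, ε}, {70} × {δ, ε, ζ}, {70, 71, 72} × {ε}, {72} × {δ, ε, ζ}, {70, 72} × {δ, ε}, {71, 72} × {δ, ε}, {70, 72} × {δ, ε, ζ}, {70, 71, 72} × {δ, ε}, {71, 72} × {δ, ε, ζ}, {70, 71, 72} × {δ, ε, ζ}}; |τ_{X×Y}| = 40.

Enumerate products U × V with U ∈ τ_X, V ∈ τ_Y (deduplicated):
  ∅ × ∅ = {} (∅)
  {70} × {ε} = {(70,ε)}
  {72} × {ε} = {(72,ε)}
  {70} × {δ, ε} = {(70,δ), (70,ε)}
  {70, 72} × {ε} = {(70,ε), (72,ε)}
  {71, 72} × {ε} = {(71,ε), (72,ε)}
  {72} × {δ, ε} = {(72,δ), (72,ε)}
  {70} × {δ, ε, ζ} = {(70,δ), (70,ε), (70,ζ)}
  {70, 71, 72} × {ε} = {(70,ε), (71,ε), (72,ε)}
  {72} × {δ, ε, ζ} = {(72,δ), (72,ε), (72,ζ)}
  {70, 72} × {δ, ε} = {(70,δ), (70,ε), (72,δ), (72,ε)}
  {71, 72} × {δ, ε} = {(71,δ), (71,ε), (72,δ), (72,ε)}
  {70, 72} × {δ, ε, ζ} = {(70,δ), (70,ε), (70,ζ), (72,δ), (72,ε), (72,ζ)}
  {70, 71, 72} × {δ, ε} = {(70,δ), (70,ε), (71,δ), (71,ε), (72,δ), (72,ε)}
  {71, 72} × {δ, ε, ζ} = {(71,δ), (71,ε), (71,ζ), (72,δ), (72,ε), (72,ζ)}
  {70, 71, 72} × {δ, ε, ζ} = {(70,δ), (70,ε), (70,ζ), (71,δ), (71,ε), (71,ζ), (72,δ), (72,ε), (72,ζ)}
These 16 distinct sets form the basis B.
Close under arbitrary unions to get τ_{X×Y}; counting gives |τ_{X×Y}| = 40.


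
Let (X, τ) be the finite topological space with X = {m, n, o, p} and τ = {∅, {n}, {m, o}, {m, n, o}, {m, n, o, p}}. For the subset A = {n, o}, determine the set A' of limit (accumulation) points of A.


A' = {m, p}

For each x ∈ X, list the open sets U ∈ τ with x ∈ U, then check whether U ∩ (A ∖ {x}) ≠ ∅ for every such U.
  x = m: opens ∋ x are {m, o}, {m, n, o}, {m, n, o, p}; each meets A ∖ {m}, so x IS a limit point.
  x = n: open {n} ∋ x has {n} ∩ (A ∖ {n}) = ∅, so x is NOT a limit point.
  x = o: open {m, o} ∋ x has {m, o} ∩ (A ∖ {o}) = ∅, so x is NOT a limit point.
  x = p: opens ∋ x are {m, n, o, p}; each meets A ∖ {p}, so x IS a limit point.
Collecting: A' = {m, p}.


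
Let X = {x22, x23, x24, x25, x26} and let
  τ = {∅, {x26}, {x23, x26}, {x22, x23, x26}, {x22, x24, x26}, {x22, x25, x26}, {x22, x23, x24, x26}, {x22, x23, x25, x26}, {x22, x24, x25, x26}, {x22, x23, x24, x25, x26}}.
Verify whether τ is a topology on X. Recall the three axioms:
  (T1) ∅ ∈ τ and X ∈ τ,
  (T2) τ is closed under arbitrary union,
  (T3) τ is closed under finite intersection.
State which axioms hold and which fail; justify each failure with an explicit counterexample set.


τ is NOT a topology on X.

Axiom (T1): ∅ ∈ τ? Yes; X ∈ τ? Yes.
Axiom (T2/T3): check pairwise unions and intersections of members of τ.
Counterexample for (T3): {x22, x23, x26} ∩ {x22, x24, x26} = {x22, x26} ∉ τ. Therefore τ is NOT a topology.


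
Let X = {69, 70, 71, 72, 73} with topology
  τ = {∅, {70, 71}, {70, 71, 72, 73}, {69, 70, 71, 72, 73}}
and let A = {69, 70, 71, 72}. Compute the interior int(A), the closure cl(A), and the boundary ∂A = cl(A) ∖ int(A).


int(A) = {70, 71}, cl(A) = {69, 70, 71, 72, 73}, ∂A = {69, 72, 73}.

Closed sets in (X, τ) are complements of opens:
  closed(X, τ) = {∅, {69}, {69, 72, 73}, {69, 70, 71, 72, 73}}.
int(A) = ⋃ {U ∈ τ : U ⊆ A}. Opens contained in A: ∅, {70, 71}.
Taking the union of these: int(A) = {70, 71}.
cl(A) = ⋂ {C closed : A ⊆ C}. Closed sets containing A: {69, 70, 71, 72, 73}.
Intersecting these: cl(A) = {69, 70, 71, 72, 73}.
∂A = cl(A) ∖ int(A) = {69, 70, 71, 72, 73} ∖ {70, 71} = {69, 72, 73}.
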